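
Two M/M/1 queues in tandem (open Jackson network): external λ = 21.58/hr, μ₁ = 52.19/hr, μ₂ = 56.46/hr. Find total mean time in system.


Each node sees arrival rate λ = 21.58/hr (tandem ⇒ throughput preserved).
W₁ = 1/(μ₁−λ) = 1/(52.19−21.58) = 0.03267 hr
W₂ = 1/(μ₂−λ) = 1/(56.46−21.58) = 0.02867 hr
W_total = W₁ + W₂ = 0.03267 + 0.02867 = 0.06134 hr

Final: 0.06134 hr


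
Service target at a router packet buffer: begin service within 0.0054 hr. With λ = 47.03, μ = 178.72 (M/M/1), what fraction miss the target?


ρ = 47.03/178.72 = 0.2631
P(Wq > t) = ρ·e^{−(μ−λ)t} = 0.2631·e^{−0.7111}
= 0.2631·0.491091 = 0.129230

Final: 0.129230


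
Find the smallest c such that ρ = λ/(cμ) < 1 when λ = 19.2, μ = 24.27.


Stability requires cμ > λ ⇔ c > λ/μ.
λ/μ = 19.2/24.27 = 0.7911
Minimum integer c = ⌊0.7911⌋ + 1 = 1
Check: 1·24.27 = 24.27 > 19.2, while 0·24.27 = 0.00 ≤ 19.2

Final: 1 servers


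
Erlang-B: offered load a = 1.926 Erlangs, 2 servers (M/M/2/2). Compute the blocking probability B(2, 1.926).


B(c,a) = (a^c/c!) / Σ_{k=0}^{c} a^k/k!
a^2/2! = 1.854738
Σ terms (k=0..2): 1.00000 + 1.92600 + 1.85474 = 4.780738
B = 1.854738/4.780738 = 0.387961

Final: 0.387961


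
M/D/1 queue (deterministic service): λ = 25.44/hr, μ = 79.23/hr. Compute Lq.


ρ = 25.44/79.23 = 0.3211
M/D/1: Lq = ρ²/(2(1−ρ)) = 0.1031/(2·0.6789) = 0.07593

Final: 0.07593


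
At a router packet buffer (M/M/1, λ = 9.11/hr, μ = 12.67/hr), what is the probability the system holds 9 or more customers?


ρ = 9.11/12.67 = 0.7190
P(N ≥ n) = ρ^n = 0.7190^9 = 0.051366

Final: 0.051366


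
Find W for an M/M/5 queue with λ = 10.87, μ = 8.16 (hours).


a = 1.3321; ρ = 0.2664; P₀ = 0.263700
Lq = P₀·a^c·ρ/(c!(1−ρ)²) = 0.004564
Wq = Lq/λ = 0.004564/10.87 = 0.0004198 hr
W = Wq + 1/μ = 0.0004198 + 0.12255 = 0.12297 hr

Final: 0.12297 hr


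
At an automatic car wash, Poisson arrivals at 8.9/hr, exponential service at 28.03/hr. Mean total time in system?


W = 1/(μ−λ) = 1/(28.03 − 8.9) = 1/19.13 = 0.05227 hr

Final: 0.05227 hr


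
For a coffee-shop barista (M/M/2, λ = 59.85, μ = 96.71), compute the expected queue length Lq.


a = λ/μ = 0.6189; ρ = a/2 = 0.3094
P₀ = 0.527382
Lq = P₀·a^c·ρ / (c!·(1−ρ)²) = 0.527382·0.38299·0.3094/(2·0.47689)
= 0.06553

Final: 0.06553


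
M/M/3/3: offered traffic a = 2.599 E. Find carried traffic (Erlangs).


B(3,2.599) = 0.295481 (Erlang-B)
Carried load = a(1 − B) = 2.599·(1 − 0.295481) = 2.599·0.704519 = 1.8310 E

Final: 1.8310 Erlangs


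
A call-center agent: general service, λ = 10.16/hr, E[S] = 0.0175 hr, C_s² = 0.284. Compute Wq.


ρ = λ·E[S] = 10.16·0.0175 = 0.1778
E[S²] = E[S]²(1+C_s²) = 0.0175²·(1+0.284) = 0.0003932
Wq = λ·E[S²]/(2(1−ρ)) = 10.16·0.0003932/(2·0.8222) = 0.002430 hr

Final: 0.002430 hr


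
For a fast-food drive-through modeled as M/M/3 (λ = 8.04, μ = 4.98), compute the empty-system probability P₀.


a = λ/μ = 8.04/4.98 = 1.6145; ρ = a/c = 0.5382
Σ_{k=0}^{2} a^k/k! (terms k=0..2) = 1.00000 + 1.61446 + 1.30324 = 3.91769
Tail: a^3/(3!(1−ρ)) = 4.20804/(6·0.4618) = 1.51855
P₀ = 1/(3.91769 + 1.51855) = 1/5.43625 = 0.183950

Final: 0.183950


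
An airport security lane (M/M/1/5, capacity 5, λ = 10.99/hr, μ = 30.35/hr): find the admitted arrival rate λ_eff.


ρ = 0.3621; P_K = (1−ρ)ρ^5/(1−ρ^6) = 0.003980
λ_eff = λ(1 − P_K) = 10.99·(1 − 0.003980) = 10.99·0.996020 = 10.9463 /hr

Final: 10.9463 /hr


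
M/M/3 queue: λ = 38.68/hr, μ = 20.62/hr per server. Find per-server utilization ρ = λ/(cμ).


ρ = λ/(cμ) = 38.68/(3·20.62) = 38.68/61.86 = 0.6253

Final: 0.6253


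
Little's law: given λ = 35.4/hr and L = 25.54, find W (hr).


W = L/λ = 25.54/35.4 = 0.7215 hr

Final: 0.7215 hr


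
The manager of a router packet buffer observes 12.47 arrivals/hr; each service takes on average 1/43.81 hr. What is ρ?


ρ = λ/μ = 12.47/43.81 = 0.2846

Final: 0.2846


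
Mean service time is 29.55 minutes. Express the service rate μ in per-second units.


μ = 1/(service time) in consistent units.
1 second = 0.0166667 min, so μ = 0.0166667/29.55 = 0.0005640 per second

Final: 0.0005640 /sec


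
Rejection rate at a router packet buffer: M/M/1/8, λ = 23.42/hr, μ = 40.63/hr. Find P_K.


ρ = λ/μ = 23.42/40.63 = 0.5764
P_K = (1−ρ)ρ^K/(1−ρ^(K+1)) = (0.4236·0.012188)/(1 − 0.007025)
= 0.005162/0.992975 = 0.005199

Final: 0.005199


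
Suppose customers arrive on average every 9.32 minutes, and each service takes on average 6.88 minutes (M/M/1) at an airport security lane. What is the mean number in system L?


λ = 60/9.32 = 6.4378 /hr
μ = 60/6.88 = 8.7209 /hr
ρ = λ/μ = 6.4378/8.7209 = 0.7382
L = ρ/(1−ρ) = 0.7382/0.2618 = 2.8197

Final: 2.8197


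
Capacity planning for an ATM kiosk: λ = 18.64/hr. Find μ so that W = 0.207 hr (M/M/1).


W = 1/(μ−λ) ⇒ μ − λ = 1/W = 1/0.207 = 4.8309
μ = λ + 1/W = 18.64 + 4.8309 = 23.4709 per hr

Final: 23.4709 /hr


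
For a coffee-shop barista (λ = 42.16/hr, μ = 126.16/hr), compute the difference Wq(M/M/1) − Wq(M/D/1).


ρ = 42.16/126.16 = 0.3342
Wq(M/M/1) = ρ/(μ−λ) = 0.3342/84.00 = 0.003978 hr
Wq(M/D/1) = ρ/(2(μ−λ)) = 0.001989 hr
Savings = 0.003978 − 0.001989 = 0.001989 hr

Final: 0.001989 hr


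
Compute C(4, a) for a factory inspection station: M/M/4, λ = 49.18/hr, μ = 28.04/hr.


a = λ/μ = 1.7539; ρ = a/4 = 0.4385
P₀ = 0.169678 (from M/M/c formula)
C(c,a) = [a^c/(c!(1−ρ))]·P₀ = [9.46329/(24·0.5615)]·0.169678
= 0.70221·0.169678 = 0.119150

Final: 0.119150


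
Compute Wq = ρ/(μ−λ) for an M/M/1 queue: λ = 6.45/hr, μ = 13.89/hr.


ρ = 6.45/13.89 = 0.4644
Wq = ρ/(μ−λ) = 0.4644/(13.89 − 6.45) = 0.4644/7.44 = 0.06241 hr

Final: 0.06241 hr


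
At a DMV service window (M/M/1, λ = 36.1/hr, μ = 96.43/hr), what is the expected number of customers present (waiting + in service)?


ρ = λ/μ = 36.1/96.43 = 0.3744
L = ρ/(1−ρ) = 0.3744/(1 − 0.3744) = 0.3744/0.6256 = 0.5984

Final: 0.5984


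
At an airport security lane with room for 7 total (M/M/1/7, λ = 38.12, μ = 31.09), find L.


ρ = 38.12/31.09 = 1.2261
L = ρ[1 − (K+1)ρ^K + Kρ^(K+1)] / [(1−ρ)(1−ρ^(K+1))]
Numerator: 1.2261·(1 − 8·4.166057 + 7·5.108076) = 4.203227
Denominator: (-0.2261)·(-4.108076) = 0.928909
L = 4.203227/0.928909 = 4.5249

Final: 4.5249


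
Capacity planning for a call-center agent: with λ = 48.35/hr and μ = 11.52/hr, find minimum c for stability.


Stability requires cμ > λ ⇔ c > λ/μ.
λ/μ = 48.35/11.52 = 4.1970
Minimum integer c = ⌊4.1970⌋ + 1 = 5
Check: 5·11.52 = 57.60 > 48.35, while 4·11.52 = 46.08 ≤ 48.35

Final: 5 servers


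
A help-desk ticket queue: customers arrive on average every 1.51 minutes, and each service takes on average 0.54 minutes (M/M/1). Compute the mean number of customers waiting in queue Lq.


λ = 60/1.51 = 39.7351 /hr
μ = 60/0.54 = 111.1111 /hr
ρ = λ/μ = 39.7351/111.1111 = 0.3576
Lq = ρ²/(1−ρ) = 0.1279/0.6424 = 0.1991

Final: 0.1991


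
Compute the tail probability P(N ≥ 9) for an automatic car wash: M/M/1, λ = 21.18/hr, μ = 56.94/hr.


ρ = 21.18/56.94 = 0.3720
P(N ≥ n) = ρ^n = 0.3720^9 = 0.0001363

Final: 0.0001363


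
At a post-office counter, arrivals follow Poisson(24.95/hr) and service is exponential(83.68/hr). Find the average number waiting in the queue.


ρ = 24.95/83.68 = 0.2982
Lq = ρ²/(1−ρ) = 0.08890/0.7018 = 0.1267

Final: 0.1267


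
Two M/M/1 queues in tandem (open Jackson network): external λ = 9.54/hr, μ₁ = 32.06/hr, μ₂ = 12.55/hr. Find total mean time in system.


Each node sees arrival rate λ = 9.54/hr (tandem ⇒ throughput preserved).
W₁ = 1/(μ₁−λ) = 1/(32.06−9.54) = 0.04440 hr
W₂ = 1/(μ₂−λ) = 1/(12.55−9.54) = 0.33223 hr
W_total = W₁ + W₂ = 0.04440 + 0.33223 = 0.37663 hr

Final: 0.37663 hr


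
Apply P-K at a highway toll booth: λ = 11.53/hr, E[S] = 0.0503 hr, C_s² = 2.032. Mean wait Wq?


ρ = λ·E[S] = 11.53·0.0503 = 0.5800
E[S²] = E[S]²(1+C_s²) = 0.0503²·(1+2.032) = 0.007671
Wq = λ·E[S²]/(2(1−ρ)) = 11.53·0.007671/(2·0.4200) = 0.10529 hr

Final: 0.10529 hr


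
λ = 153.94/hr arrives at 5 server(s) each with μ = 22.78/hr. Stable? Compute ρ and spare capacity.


Total capacity cμ = 5·22.78 = 113.90/hr
ρ = λ/(cμ) = 153.94/113.90 = 1.3515
Stable ⇔ ρ < 1: NO
Spare capacity = cμ − λ = 113.90 − 153.94 = -40.04/hr

Final: ρ = 1.3515; unstable; margin = -40.04/hr


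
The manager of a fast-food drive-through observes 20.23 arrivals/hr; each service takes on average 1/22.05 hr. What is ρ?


ρ = λ/μ = 20.23/22.05 = 0.9175

Final: 0.9175


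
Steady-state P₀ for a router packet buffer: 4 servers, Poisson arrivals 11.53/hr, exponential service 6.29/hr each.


a = λ/μ = 11.53/6.29 = 1.8331; ρ = a/c = 0.4583
Σ_{k=0}^{3} a^k/k! (terms k=0..3) = 1.00000 + 1.83307 + 1.68007 + 1.02656 = 5.53970
Tail: a^4/(4!(1−ρ)) = 11.29054/(24·0.5417) = 0.86840
P₀ = 1/(5.53970 + 0.86840) = 1/6.40810 = 0.156053

Final: 0.156053


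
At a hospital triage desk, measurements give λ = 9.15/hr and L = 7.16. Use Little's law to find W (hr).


W = L/λ = 7.16/9.15 = 0.7825 hr

Final: 0.7825 hr


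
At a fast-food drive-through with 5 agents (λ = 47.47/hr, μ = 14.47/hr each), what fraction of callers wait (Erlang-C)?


a = λ/μ = 3.2806; ρ = a/5 = 0.6561
P₀ = 0.033807 (from M/M/c formula)
C(c,a) = [a^c/(c!(1−ρ))]·P₀ = [379.97367/(120·0.3439)]·0.033807
= 9.20790·0.033807 = 0.311288

Final: 0.311288


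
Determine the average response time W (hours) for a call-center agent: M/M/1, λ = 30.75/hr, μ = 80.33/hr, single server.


W = 1/(μ−λ) = 1/(80.33 − 30.75) = 1/49.58 = 0.02017 hr

Final: 0.02017 hr


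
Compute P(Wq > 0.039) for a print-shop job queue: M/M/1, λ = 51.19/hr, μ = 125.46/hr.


ρ = 51.19/125.46 = 0.4080
P(Wq > t) = ρ·e^{−(μ−λ)t} = 0.4080·e^{−2.8965}
= 0.4080·0.055214 = 0.022529

Final: 0.022529


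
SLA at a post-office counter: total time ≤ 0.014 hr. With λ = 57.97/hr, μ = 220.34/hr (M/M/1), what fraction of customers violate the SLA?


W ~ Exponential(μ−λ) for M/M/1.
μ − λ = 220.34 − 57.97 = 162.3700
P(W > t) = e^{−(μ−λ)t} = e^{−2.2732} = 0.102984

Final: 0.102984


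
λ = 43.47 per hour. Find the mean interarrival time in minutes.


Mean interarrival time = 1/λ = 1/43.47 hour = 0.02300 hour
In minutes: 0.02300 × 60 = 1.3803 min

Final: 1.3803 min


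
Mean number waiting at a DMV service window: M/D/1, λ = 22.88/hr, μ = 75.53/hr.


ρ = 22.88/75.53 = 0.3029
M/D/1: Lq = ρ²/(2(1−ρ)) = 0.09176/(2·0.6971) = 0.06582

Final: 0.06582


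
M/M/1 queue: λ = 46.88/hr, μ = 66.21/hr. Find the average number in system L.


ρ = λ/μ = 46.88/66.21 = 0.7081
L = ρ/(1−ρ) = 0.7081/(1 − 0.7081) = 0.7081/0.2919 = 2.4252

Final: 2.4252


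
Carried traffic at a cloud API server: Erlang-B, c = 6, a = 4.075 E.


B(6,4.075) = 0.122610 (Erlang-B)
Carried load = a(1 − B) = 4.075·(1 − 0.122610) = 4.075·0.877390 = 3.5754 E

Final: 3.5754 Erlangs


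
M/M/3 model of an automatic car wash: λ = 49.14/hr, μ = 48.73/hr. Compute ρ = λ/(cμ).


ρ = λ/(cμ) = 49.14/(3·48.73) = 49.14/146.19 = 0.3361

Final: 0.3361


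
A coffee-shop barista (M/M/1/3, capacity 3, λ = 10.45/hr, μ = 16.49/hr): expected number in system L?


ρ = 10.45/16.49 = 0.6337
L = ρ[1 − (K+1)ρ^K + Kρ^(K+1)] / [(1−ρ)(1−ρ^(K+1))]
Numerator: 0.6337·(1 − 4·0.254499 + 3·0.161281) = 0.295214
Denominator: (0.3663)·(0.838719) = 0.307208
L = 0.295214/0.307208 = 0.9610

Final: 0.9610


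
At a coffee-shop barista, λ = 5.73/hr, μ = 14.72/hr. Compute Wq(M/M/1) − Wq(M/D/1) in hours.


ρ = 5.73/14.72 = 0.3893
Wq(M/M/1) = ρ/(μ−λ) = 0.3893/8.99 = 0.04330 hr
Wq(M/D/1) = ρ/(2(μ−λ)) = 0.02165 hr
Savings = 0.04330 − 0.02165 = 0.02165 hr

Final: 0.02165 hr


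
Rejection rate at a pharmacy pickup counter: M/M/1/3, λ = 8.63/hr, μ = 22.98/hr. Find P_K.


ρ = λ/μ = 8.63/22.98 = 0.3755
P_K = (1−ρ)ρ^K/(1−ρ^(K+1)) = (0.6245·0.052964)/(1 − 0.019890)
= 0.033074/0.980110 = 0.033745

Final: 0.033745


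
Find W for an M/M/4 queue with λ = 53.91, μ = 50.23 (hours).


a = 1.0733; ρ = 0.2683; P₀ = 0.341202
Lq = P₀·a^c·ρ/(c!(1−ρ)²) = 0.009454
Wq = Lq/λ = 0.009454/53.91 = 0.0001754 hr
W = Wq + 1/μ = 0.0001754 + 0.01991 = 0.02008 hr

Final: 0.02008 hr


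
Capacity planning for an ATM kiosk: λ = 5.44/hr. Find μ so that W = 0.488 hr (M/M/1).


W = 1/(μ−λ) ⇒ μ − λ = 1/W = 1/0.488 = 2.0492
μ = λ + 1/W = 5.44 + 2.0492 = 7.4892 per hr

Final: 7.4892 /hr


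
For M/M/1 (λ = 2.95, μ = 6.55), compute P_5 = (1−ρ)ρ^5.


ρ = 2.95/6.55 = 0.4504
P_n = (1−ρ)·ρ^n = (1 − 0.4504)·0.4504^5 = 0.5496·0.018531 = 0.010185

Final: 0.010185


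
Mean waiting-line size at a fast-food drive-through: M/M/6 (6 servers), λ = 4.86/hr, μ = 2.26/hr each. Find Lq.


a = λ/μ = 2.1504; ρ = a/6 = 0.3584
P₀ = 0.116165
Lq = P₀·a^c·ρ / (c!·(1−ρ)²) = 0.116165·98.89333·0.3584/(720·0.41164)
= 0.01389

Final: 0.01389


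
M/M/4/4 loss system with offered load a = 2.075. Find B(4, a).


B(c,a) = (a^c/c!) / Σ_{k=0}^{c} a^k/k!
a^4/4! = 0.772434
Σ terms (k=0..4): 1.00000 + 2.07500 + 2.15281 + 1.48903 + 0.77243 = 7.489275
B = 0.772434/7.489275 = 0.103139

Final: 0.103139


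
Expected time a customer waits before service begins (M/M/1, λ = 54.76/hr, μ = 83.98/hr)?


ρ = 54.76/83.98 = 0.6521
Wq = ρ/(μ−λ) = 0.6521/(83.98 − 54.76) = 0.6521/29.22 = 0.02232 hr

Final: 0.02232 hr


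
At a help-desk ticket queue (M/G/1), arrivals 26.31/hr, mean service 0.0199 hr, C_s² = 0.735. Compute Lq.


ρ = λ·E[S] = 26.31·0.0199 = 0.5236
Lq = ρ²(1+C_s²)/(2(1−ρ)) = 0.2741·(1+0.735)/(2·0.4764)
= 0.2741·1.7350/0.9529 = 0.49913

Final: 0.49913


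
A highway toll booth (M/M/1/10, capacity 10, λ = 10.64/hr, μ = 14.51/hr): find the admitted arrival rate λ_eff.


ρ = 0.7333; P_K = (1−ρ)ρ^10/(1−ρ^11) = 0.012398
λ_eff = λ(1 − P_K) = 10.64·(1 − 0.012398) = 10.64·0.987602 = 10.5081 /hr

Final: 10.5081 /hr


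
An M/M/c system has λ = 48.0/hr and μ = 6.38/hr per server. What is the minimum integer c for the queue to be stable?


Stability requires cμ > λ ⇔ c > λ/μ.
λ/μ = 48.0/6.38 = 7.5235
Minimum integer c = ⌊7.5235⌋ + 1 = 8
Check: 8·6.38 = 51.04 > 48.0, while 7·6.38 = 44.66 ≤ 48.0

Final: 8 servers


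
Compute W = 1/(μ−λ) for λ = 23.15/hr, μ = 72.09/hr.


W = 1/(μ−λ) = 1/(72.09 − 23.15) = 1/48.94 = 0.02043 hr

Final: 0.02043 hr


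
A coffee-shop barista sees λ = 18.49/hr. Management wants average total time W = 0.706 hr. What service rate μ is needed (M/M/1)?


W = 1/(μ−λ) ⇒ μ − λ = 1/W = 1/0.706 = 1.4164
μ = λ + 1/W = 18.49 + 1.4164 = 19.9064 per hr

Final: 19.9064 /hr


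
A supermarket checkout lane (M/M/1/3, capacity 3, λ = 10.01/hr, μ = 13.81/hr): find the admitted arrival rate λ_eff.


ρ = 0.7248; P_K = (1−ρ)ρ^3/(1−ρ^4) = 0.144741
λ_eff = λ(1 − P_K) = 10.01·(1 − 0.144741) = 10.01·0.855259 = 8.5611 /hr

Final: 8.5611 /hr


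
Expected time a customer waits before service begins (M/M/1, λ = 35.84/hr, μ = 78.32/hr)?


ρ = 35.84/78.32 = 0.4576
Wq = ρ/(μ−λ) = 0.4576/(78.32 − 35.84) = 0.4576/42.48 = 0.01077 hr

Final: 0.01077 hr


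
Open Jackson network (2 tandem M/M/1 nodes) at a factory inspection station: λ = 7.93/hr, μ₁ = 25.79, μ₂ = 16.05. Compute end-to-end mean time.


Each node sees arrival rate λ = 7.93/hr (tandem ⇒ throughput preserved).
W₁ = 1/(μ₁−λ) = 1/(25.79−7.93) = 0.05599 hr
W₂ = 1/(μ₂−λ) = 1/(16.05−7.93) = 0.12315 hr
W_total = W₁ + W₂ = 0.05599 + 0.12315 = 0.17914 hr

Final: 0.17914 hr


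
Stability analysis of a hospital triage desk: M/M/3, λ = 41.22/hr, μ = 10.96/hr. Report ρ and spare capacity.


Total capacity cμ = 3·10.96 = 32.88/hr
ρ = λ/(cμ) = 41.22/32.88 = 1.2536
Stable ⇔ ρ < 1: NO
Spare capacity = cμ − λ = 32.88 − 41.22 = -8.34/hr

Final: ρ = 1.2536; unstable; margin = -8.34/hr


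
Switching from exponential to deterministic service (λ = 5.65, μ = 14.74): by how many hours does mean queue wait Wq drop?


ρ = 5.65/14.74 = 0.3833
Wq(M/M/1) = ρ/(μ−λ) = 0.3833/9.09 = 0.04217 hr
Wq(M/D/1) = ρ/(2(μ−λ)) = 0.02108 hr
Savings = 0.04217 − 0.02108 = 0.02108 hr

Final: 0.02108 hr


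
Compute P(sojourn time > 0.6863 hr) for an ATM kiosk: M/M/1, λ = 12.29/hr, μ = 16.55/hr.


W ~ Exponential(μ−λ) for M/M/1.
μ − λ = 16.55 − 12.29 = 4.2600
P(W > t) = e^{−(μ−λ)t} = e^{−2.9236} = 0.053738

Final: 0.053738


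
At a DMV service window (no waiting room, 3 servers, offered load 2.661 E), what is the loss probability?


B(c,a) = (a^c/c!) / Σ_{k=0}^{c} a^k/k!
a^3/3! = 3.140388
Σ terms (k=0..3): 1.00000 + 2.66100 + 3.54046 + 3.14039 = 10.341849
B = 3.140388/10.341849 = 0.303658

Final: 0.303658


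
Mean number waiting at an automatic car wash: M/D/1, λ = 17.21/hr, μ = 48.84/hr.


ρ = 17.21/48.84 = 0.3524
M/D/1: Lq = ρ²/(2(1−ρ)) = 0.1242/(2·0.6476) = 0.09586

Final: 0.09586


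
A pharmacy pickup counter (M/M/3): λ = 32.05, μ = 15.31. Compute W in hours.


a = 2.0934; ρ = 0.6978; P₀ = 0.096673
Lq = P₀·a^c·ρ/(c!(1−ρ)²) = 1.12943
Wq = Lq/λ = 1.12943/32.05 = 0.03524 hr
W = Wq + 1/μ = 0.03524 + 0.06532 = 0.10056 hr

Final: 0.10056 hr


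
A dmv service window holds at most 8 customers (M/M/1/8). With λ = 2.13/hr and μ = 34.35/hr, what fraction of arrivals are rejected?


ρ = λ/μ = 2.13/34.35 = 0.06201
P_K = (1−ρ)ρ^K/(1−ρ^(K+1)) = (0.9380·2.186e-10)/(1 − 1.355e-11)
= 2.050e-10/1.000000 = 2.050e-10

Final: 2.050e-10


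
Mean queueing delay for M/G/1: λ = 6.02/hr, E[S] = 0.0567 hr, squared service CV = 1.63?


ρ = λ·E[S] = 6.02·0.0567 = 0.3413
E[S²] = E[S]²(1+C_s²) = 0.0567²·(1+1.63) = 0.008455
Wq = λ·E[S²]/(2(1−ρ)) = 6.02·0.008455/(2·0.6587) = 0.03864 hr

Final: 0.03864 hr


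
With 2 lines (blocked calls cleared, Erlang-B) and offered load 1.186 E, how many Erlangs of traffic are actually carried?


B(2,1.186) = 0.243415 (Erlang-B)
Carried load = a(1 − B) = 1.186·(1 − 0.243415) = 1.186·0.756585 = 0.8973 E

Final: 0.8973 Erlangs


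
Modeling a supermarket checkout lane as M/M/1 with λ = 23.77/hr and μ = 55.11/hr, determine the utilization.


ρ = λ/μ = 23.77/55.11 = 0.4313

Final: 0.4313


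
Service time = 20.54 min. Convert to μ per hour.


μ = 1/(service time) in consistent units.
1 hour = 60 min, so μ = 60/20.54 = 2.9211 per hour

Final: 2.9211 /hr


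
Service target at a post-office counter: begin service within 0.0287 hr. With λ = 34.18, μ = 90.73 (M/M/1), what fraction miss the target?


ρ = 34.18/90.73 = 0.3767
P(Wq > t) = ρ·e^{−(μ−λ)t} = 0.3767·e^{−1.6230}
= 0.3767·0.197309 = 0.074331

Final: 0.074331


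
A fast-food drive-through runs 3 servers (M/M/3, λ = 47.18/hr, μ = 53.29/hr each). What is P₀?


a = λ/μ = 47.18/53.29 = 0.8853; ρ = a/c = 0.2951
Σ_{k=0}^{2} a^k/k! (terms k=0..2) = 1.00000 + 0.88534 + 0.39192 = 2.27726
Tail: a^3/(3!(1−ρ)) = 0.69396/(6·0.7049) = 0.16408
P₀ = 1/(2.27726 + 0.16408) = 1/2.44135 = 0.409610

Final: 0.409610


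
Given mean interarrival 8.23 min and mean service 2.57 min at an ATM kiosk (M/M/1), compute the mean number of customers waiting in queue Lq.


λ = 60/8.23 = 7.2904 /hr
μ = 60/2.57 = 23.3463 /hr
ρ = λ/μ = 7.2904/23.3463 = 0.3123
Lq = ρ²/(1−ρ) = 0.09751/0.6877 = 0.1418

Final: 0.1418


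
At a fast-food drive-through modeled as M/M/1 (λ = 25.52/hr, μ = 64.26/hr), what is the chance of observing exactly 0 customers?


ρ = 25.52/64.26 = 0.3971
P_n = (1−ρ)·ρ^n = (1 − 0.3971)·0.3971^0 = 0.6029·1.000000 = 0.602863

Final: 0.602863


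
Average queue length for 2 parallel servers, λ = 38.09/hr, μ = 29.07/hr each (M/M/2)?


a = λ/μ = 1.3103; ρ = a/2 = 0.6551
P₀ = 0.208355
Lq = P₀·a^c·ρ / (c!·(1−ρ)²) = 0.208355·1.71685·0.6551/(2·0.11893)
= 0.98529

Final: 0.98529


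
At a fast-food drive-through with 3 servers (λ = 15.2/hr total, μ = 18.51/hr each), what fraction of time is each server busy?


ρ = λ/(cμ) = 15.2/(3·18.51) = 15.2/55.53 = 0.2737

Final: 0.2737


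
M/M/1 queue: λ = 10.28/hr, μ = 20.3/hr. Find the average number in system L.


ρ = λ/μ = 10.28/20.3 = 0.5064
L = ρ/(1−ρ) = 0.5064/(1 − 0.5064) = 0.5064/0.4936 = 1.0259

Final: 1.0259


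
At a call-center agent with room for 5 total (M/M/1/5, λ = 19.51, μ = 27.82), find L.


ρ = 19.51/27.82 = 0.7013
L = ρ[1 − (K+1)ρ^K + Kρ^(K+1)] / [(1−ρ)(1−ρ^(K+1))]
Numerator: 0.7013·(1 − 6·0.169629 + 5·0.118960) = 0.404664
Denominator: (0.2987)·(0.881040) = 0.263172
L = 0.404664/0.263172 = 1.5376

Final: 1.5376


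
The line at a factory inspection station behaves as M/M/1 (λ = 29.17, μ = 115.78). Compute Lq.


ρ = 29.17/115.78 = 0.2519
Lq = ρ²/(1−ρ) = 0.06348/0.7481 = 0.08485

Final: 0.08485


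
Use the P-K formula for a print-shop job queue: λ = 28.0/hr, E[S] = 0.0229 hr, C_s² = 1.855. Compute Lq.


ρ = λ·E[S] = 28.0·0.0229 = 0.6412
Lq = ρ²(1+C_s²)/(2(1−ρ)) = 0.4111·(1+1.855)/(2·0.3588)
= 0.4111·2.8550/0.7176 = 1.63573

Final: 1.63573


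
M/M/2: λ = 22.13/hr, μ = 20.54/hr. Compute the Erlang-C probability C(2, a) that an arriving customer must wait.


a = λ/μ = 1.0774; ρ = a/2 = 0.5387
P₀ = 0.299794 (from M/M/c formula)
C(c,a) = [a^c/(c!(1−ρ))]·P₀ = [1.16081/(2·0.4613)]·0.299794
= 1.25821·0.299794 = 0.377204

Final: 0.377204


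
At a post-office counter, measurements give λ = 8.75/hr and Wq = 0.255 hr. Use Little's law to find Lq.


Lq = λWq = 8.75·0.255 = 2.2313

Final: 2.2313


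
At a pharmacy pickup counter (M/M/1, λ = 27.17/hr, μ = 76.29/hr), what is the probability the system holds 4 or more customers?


ρ = 27.17/76.29 = 0.3561
P(N ≥ n) = ρ^n = 0.3561^4 = 0.016087

Final: 0.016087


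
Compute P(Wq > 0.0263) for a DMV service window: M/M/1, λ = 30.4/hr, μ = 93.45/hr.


ρ = 30.4/93.45 = 0.3253
P(Wq > t) = ρ·e^{−(μ−λ)t} = 0.3253·e^{−1.6582}
= 0.3253·0.190479 = 0.061964

Final: 0.061964


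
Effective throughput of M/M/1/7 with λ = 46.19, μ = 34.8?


ρ = 1.3273; P_K = (1−ρ)ρ^7/(1−ρ^8) = 0.275155
λ_eff = λ(1 − P_K) = 46.19·(1 − 0.275155) = 46.19·0.724845 = 33.4806 /hr

Final: 33.4806 /hr


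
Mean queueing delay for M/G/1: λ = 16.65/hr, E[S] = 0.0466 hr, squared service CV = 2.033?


ρ = λ·E[S] = 16.65·0.0466 = 0.7759
E[S²] = E[S]²(1+C_s²) = 0.0466²·(1+2.033) = 0.006586
Wq = λ·E[S²]/(2(1−ρ)) = 16.65·0.006586/(2·0.2241) = 0.24466 hr

Final: 0.24466 hr


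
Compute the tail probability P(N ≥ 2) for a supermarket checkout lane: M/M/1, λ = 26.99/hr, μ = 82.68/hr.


ρ = 26.99/82.68 = 0.3264
P(N ≥ n) = ρ^n = 0.3264^2 = 0.106563

Final: 0.106563


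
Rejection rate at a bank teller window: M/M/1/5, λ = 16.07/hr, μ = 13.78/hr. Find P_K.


ρ = λ/μ = 16.07/13.78 = 1.1662
P_K = (1−ρ)ρ^K/(1−ρ^(K+1)) = (-0.1662·2.156916)/(1 − 2.515359)
= -0.358443/-1.515359 = 0.236540

Final: 0.236540


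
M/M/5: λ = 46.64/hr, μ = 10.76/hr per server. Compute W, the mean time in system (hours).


a = 4.3346; ρ = 0.8669; P₀ = 0.007203
Lq = P₀·a^c·ρ/(c!(1−ρ)²) = 4.49577
Wq = Lq/λ = 4.49577/46.64 = 0.09639 hr
W = Wq + 1/μ = 0.09639 + 0.09294 = 0.18933 hr

Final: 0.18933 hr


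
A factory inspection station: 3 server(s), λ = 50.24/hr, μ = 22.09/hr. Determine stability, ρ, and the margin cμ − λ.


Total capacity cμ = 3·22.09 = 66.27/hr
ρ = λ/(cμ) = 50.24/66.27 = 0.7581
Stable ⇔ ρ < 1: YES
Spare capacity = cμ − λ = 66.27 − 50.24 = 16.03/hr

Final: ρ = 0.7581; stable; margin = 16.03/hr


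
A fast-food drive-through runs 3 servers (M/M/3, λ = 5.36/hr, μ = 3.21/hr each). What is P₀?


a = λ/μ = 5.36/3.21 = 1.6698; ρ = a/c = 0.5566
Σ_{k=0}^{2} a^k/k! (terms k=0..2) = 1.00000 + 1.66978 + 1.39409 = 4.06387
Tail: a^3/(3!(1−ρ)) = 4.65564/(6·0.4434) = 1.74995
P₀ = 1/(4.06387 + 1.74995) = 1/5.81382 = 0.172004

Final: 0.172004


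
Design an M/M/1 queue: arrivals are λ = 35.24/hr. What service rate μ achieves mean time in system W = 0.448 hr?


W = 1/(μ−λ) ⇒ μ − λ = 1/W = 1/0.448 = 2.2321
μ = λ + 1/W = 35.24 + 2.2321 = 37.4721 per hr

Final: 37.4721 /hr


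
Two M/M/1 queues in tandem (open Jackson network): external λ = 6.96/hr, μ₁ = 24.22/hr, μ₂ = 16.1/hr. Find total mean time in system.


Each node sees arrival rate λ = 6.96/hr (tandem ⇒ throughput preserved).
W₁ = 1/(μ₁−λ) = 1/(24.22−6.96) = 0.05794 hr
W₂ = 1/(μ₂−λ) = 1/(16.1−6.96) = 0.10941 hr
W_total = W₁ + W₂ = 0.05794 + 0.10941 = 0.16735 hr

Final: 0.16735 hr


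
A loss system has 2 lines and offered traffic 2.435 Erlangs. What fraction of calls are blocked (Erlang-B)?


B(c,a) = (a^c/c!) / Σ_{k=0}^{c} a^k/k!
a^2/2! = 2.964613
Σ terms (k=0..2): 1.00000 + 2.43500 + 2.96461 = 6.399612
B = 2.964613/6.399612 = 0.463249

Final: 0.463249


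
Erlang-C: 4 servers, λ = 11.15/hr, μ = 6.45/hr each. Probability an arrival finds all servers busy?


a = λ/μ = 1.7287; ρ = a/4 = 0.4322
P₀ = 0.174243 (from M/M/c formula)
C(c,a) = [a^c/(c!(1−ρ))]·P₀ = [8.93019/(24·0.5678)]·0.174243
= 0.65529·0.174243 = 0.114179

Final: 0.114179


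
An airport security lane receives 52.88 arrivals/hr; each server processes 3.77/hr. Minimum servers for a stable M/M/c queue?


Stability requires cμ > λ ⇔ c > λ/μ.
λ/μ = 52.88/3.77 = 14.0265
Minimum integer c = ⌊14.0265⌋ + 1 = 15
Check: 15·3.77 = 56.55 > 52.88, while 14·3.77 = 52.78 ≤ 52.88

Final: 15 servers


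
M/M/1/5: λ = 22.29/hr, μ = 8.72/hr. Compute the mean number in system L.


ρ = 22.29/8.72 = 2.5562
L = ρ[1 − (K+1)ρ^K + Kρ^(K+1)] / [(1−ρ)(1−ρ^(K+1))]
Numerator: 2.5562·(1 − 6·109.135971 + 5·278.972569) = 1894.258943
Denominator: (-1.5562)·(-277.972569) = 432.578871
L = 1894.258943/432.578871 = 4.3790

Final: 4.3790


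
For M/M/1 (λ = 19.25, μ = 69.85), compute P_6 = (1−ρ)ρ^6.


ρ = 19.25/69.85 = 0.2756
P_n = (1−ρ)·ρ^n = (1 − 0.2756)·0.2756^6 = 0.7244·0.0004381 = 0.0003174

Final: 0.0003174


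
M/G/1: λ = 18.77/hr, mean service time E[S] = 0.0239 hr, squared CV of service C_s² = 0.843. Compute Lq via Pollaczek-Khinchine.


ρ = λ·E[S] = 18.77·0.0239 = 0.4486
Lq = ρ²(1+C_s²)/(2(1−ρ)) = 0.2012·(1+0.843)/(2·0.5514)
= 0.2012·1.8430/1.1028 = 0.33632

Final: 0.33632


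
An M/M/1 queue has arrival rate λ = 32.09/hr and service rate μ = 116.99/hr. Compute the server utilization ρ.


ρ = λ/μ = 32.09/116.99 = 0.2743

Final: 0.2743


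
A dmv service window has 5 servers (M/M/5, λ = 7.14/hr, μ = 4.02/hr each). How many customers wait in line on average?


a = λ/μ = 1.7761; ρ = a/5 = 0.3552
P₀ = 0.168625
Lq = P₀·a^c·ρ / (c!·(1−ρ)²) = 0.168625·17.67506·0.3552/(120·0.41574)
= 0.02122

Final: 0.02122


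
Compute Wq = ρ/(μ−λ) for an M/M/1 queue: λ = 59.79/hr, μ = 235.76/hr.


ρ = 59.79/235.76 = 0.2536
Wq = ρ/(μ−λ) = 0.2536/(235.76 − 59.79) = 0.2536/175.97 = 0.001441 hr

Final: 0.001441 hr


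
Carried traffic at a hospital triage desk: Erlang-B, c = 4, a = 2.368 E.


B(4,2.368) = 0.135136 (Erlang-B)
Carried load = a(1 − B) = 2.368·(1 − 0.135136) = 2.368·0.864864 = 2.0480 E

Final: 2.0480 Erlangs


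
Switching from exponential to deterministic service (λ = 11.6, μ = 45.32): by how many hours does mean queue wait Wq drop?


ρ = 11.6/45.32 = 0.2560
Wq(M/M/1) = ρ/(μ−λ) = 0.2560/33.72 = 0.007591 hr
Wq(M/D/1) = ρ/(2(μ−λ)) = 0.003795 hr
Savings = 0.007591 − 0.003795 = 0.003795 hr

Final: 0.003795 hr


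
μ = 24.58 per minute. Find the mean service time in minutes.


Mean service time = 1/μ = 1/24.58 minute = 0.04068 minute
In minutes: 0.04068 × 1 = 0.04068 min

Final: 0.04068 min


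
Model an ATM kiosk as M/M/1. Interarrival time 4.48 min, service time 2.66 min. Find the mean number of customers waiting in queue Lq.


λ = 60/4.48 = 13.3929 /hr
μ = 60/2.66 = 22.5564 /hr
ρ = λ/μ = 13.3929/22.5564 = 0.5938
Lq = ρ²/(1−ρ) = 0.3525/0.4062 = 0.8678

Final: 0.8678


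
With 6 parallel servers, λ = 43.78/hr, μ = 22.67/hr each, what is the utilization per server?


ρ = λ/(cμ) = 43.78/(6·22.67) = 43.78/136.02 = 0.3219

Final: 0.3219


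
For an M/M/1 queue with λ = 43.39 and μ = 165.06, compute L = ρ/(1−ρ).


ρ = λ/μ = 43.39/165.06 = 0.2629
L = ρ/(1−ρ) = 0.2629/(1 − 0.2629) = 0.2629/0.7371 = 0.3566

Final: 0.3566


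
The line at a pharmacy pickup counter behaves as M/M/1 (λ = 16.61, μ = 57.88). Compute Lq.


ρ = 16.61/57.88 = 0.2870
Lq = ρ²/(1−ρ) = 0.08235/0.7130 = 0.1155

Final: 0.1155


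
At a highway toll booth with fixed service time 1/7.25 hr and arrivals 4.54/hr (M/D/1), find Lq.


ρ = 4.54/7.25 = 0.6262
M/D/1: Lq = ρ²/(2(1−ρ)) = 0.3921/(2·0.3738) = 0.52453

Final: 0.52453


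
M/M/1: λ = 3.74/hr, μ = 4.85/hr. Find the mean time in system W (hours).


W = 1/(μ−λ) = 1/(4.85 − 3.74) = 1/1.11 = 0.9009 hr

Final: 0.9009 hr


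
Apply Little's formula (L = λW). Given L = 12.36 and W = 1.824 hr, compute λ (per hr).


λ = L/W = 12.36/1.824 = 6.7763 /hr

Final: 6.7763 /hr


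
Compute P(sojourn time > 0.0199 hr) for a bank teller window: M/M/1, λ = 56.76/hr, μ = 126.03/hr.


W ~ Exponential(μ−λ) for M/M/1.
μ − λ = 126.03 − 56.76 = 69.2700
P(W > t) = e^{−(μ−λ)t} = e^{−1.3785} = 0.251963

Final: 0.251963


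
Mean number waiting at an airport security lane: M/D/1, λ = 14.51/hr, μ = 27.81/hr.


ρ = 14.51/27.81 = 0.5218
M/D/1: Lq = ρ²/(2(1−ρ)) = 0.2722/(2·0.4782) = 0.28461

Final: 0.28461


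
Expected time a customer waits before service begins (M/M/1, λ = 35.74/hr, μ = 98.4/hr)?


ρ = 35.74/98.4 = 0.3632
Wq = ρ/(μ−λ) = 0.3632/(98.4 − 35.74) = 0.3632/62.66 = 0.005797 hr

Final: 0.005797 hr


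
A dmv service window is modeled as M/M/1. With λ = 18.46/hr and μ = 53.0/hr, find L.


ρ = λ/μ = 18.46/53.0 = 0.3483
L = ρ/(1−ρ) = 0.3483/(1 − 0.3483) = 0.3483/0.6517 = 0.5345

Final: 0.5345


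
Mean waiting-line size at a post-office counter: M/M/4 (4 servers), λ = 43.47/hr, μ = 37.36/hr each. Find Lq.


a = λ/μ = 1.1635; ρ = a/4 = 0.2909
P₀ = 0.311459
Lq = P₀·a^c·ρ / (c!·(1−ρ)²) = 0.311459·1.83287·0.2909/(24·0.50284)
= 0.01376

Final: 0.01376


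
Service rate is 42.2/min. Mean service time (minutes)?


Mean service time = 1/μ = 1/42.2 minute = 0.02370 minute
In minutes: 0.02370 × 1 = 0.02370 min

Final: 0.02370 min


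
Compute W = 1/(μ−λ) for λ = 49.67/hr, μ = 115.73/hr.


W = 1/(μ−λ) = 1/(115.73 − 49.67) = 1/66.06 = 0.01514 hr

Final: 0.01514 hr


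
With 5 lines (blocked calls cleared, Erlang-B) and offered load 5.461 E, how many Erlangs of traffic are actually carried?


B(5,5.461) = 0.321103 (Erlang-B)
Carried load = a(1 − B) = 5.461·(1 − 0.321103) = 5.461·0.678897 = 3.7075 E

Final: 3.7075 Erlangs


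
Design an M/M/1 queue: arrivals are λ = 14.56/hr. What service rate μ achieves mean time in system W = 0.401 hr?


W = 1/(μ−λ) ⇒ μ − λ = 1/W = 1/0.401 = 2.4938
μ = λ + 1/W = 14.56 + 2.4938 = 17.0538 per hr

Final: 17.0538 /hr


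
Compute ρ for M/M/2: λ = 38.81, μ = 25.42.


ρ = λ/(cμ) = 38.81/(2·25.42) = 38.81/50.84 = 0.7634

Final: 0.7634


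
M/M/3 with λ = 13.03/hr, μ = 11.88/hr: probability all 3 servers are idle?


a = λ/μ = 13.03/11.88 = 1.0968; ρ = a/c = 0.3656
Σ_{k=0}^{2} a^k/k! (terms k=0..2) = 1.00000 + 1.09680 + 0.60149 = 2.69829
Tail: a^3/(3!(1−ρ)) = 1.31942/(6·0.6344) = 0.34663
P₀ = 1/(2.69829 + 0.34663) = 1/3.04492 = 0.328416

Final: 0.328416


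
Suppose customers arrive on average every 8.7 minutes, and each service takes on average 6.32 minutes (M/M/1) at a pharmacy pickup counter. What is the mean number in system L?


λ = 60/8.7 = 6.8966 /hr
μ = 60/6.32 = 9.4937 /hr
ρ = λ/μ = 6.8966/9.4937 = 0.7264
L = ρ/(1−ρ) = 0.7264/0.2736 = 2.6555

Final: 2.6555


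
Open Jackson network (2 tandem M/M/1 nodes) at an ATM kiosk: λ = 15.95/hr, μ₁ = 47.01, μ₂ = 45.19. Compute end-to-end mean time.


Each node sees arrival rate λ = 15.95/hr (tandem ⇒ throughput preserved).
W₁ = 1/(μ₁−λ) = 1/(47.01−15.95) = 0.03220 hr
W₂ = 1/(μ₂−λ) = 1/(45.19−15.95) = 0.03420 hr
W_total = W₁ + W₂ = 0.03220 + 0.03420 = 0.06640 hr

Final: 0.06640 hr


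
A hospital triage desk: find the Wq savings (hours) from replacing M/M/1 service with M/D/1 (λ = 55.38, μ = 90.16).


ρ = 55.38/90.16 = 0.6142
Wq(M/M/1) = ρ/(μ−λ) = 0.6142/34.78 = 0.01766 hr
Wq(M/D/1) = ρ/(2(μ−λ)) = 0.008830 hr
Savings = 0.01766 − 0.008830 = 0.008830 hr

Final: 0.008830 hr


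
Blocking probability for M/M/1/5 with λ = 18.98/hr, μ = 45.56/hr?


ρ = λ/μ = 18.98/45.56 = 0.4166
P_K = (1−ρ)ρ^K/(1−ρ^(K+1)) = (0.5834·0.012548)/(1 − 0.005227)
= 0.007320/0.994773 = 0.007359

Final: 0.007359


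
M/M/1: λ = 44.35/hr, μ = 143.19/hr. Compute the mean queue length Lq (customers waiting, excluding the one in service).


ρ = 44.35/143.19 = 0.3097
Lq = ρ²/(1−ρ) = 0.09593/0.6903 = 0.1390

Final: 0.1390


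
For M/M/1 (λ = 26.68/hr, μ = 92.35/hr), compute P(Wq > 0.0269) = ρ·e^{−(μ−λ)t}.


ρ = 26.68/92.35 = 0.2889
P(Wq > t) = ρ·e^{−(μ−λ)t} = 0.2889·e^{−1.7665}
= 0.2889·0.170926 = 0.049381

Final: 0.049381


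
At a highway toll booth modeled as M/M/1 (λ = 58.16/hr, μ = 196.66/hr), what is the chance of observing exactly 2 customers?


ρ = 58.16/196.66 = 0.2957
P_n = (1−ρ)·ρ^n = (1 − 0.2957)·0.2957^2 = 0.7043·0.087461 = 0.061596

Final: 0.061596


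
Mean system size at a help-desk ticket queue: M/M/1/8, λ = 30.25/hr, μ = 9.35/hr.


ρ = 30.25/9.35 = 3.2353
L = ρ[1 − (K+1)ρ^K + Kρ^(K+1)] / [(1−ρ)(1−ρ^(K+1))]
Numerator: 3.2353·(1 − 9·12003.562136 + 8·38835.053970) = 655630.322910
Denominator: (-2.2353)·(-38834.053970) = 86805.532404
L = 655630.322910/86805.532404 = 7.5529

Final: 7.5529


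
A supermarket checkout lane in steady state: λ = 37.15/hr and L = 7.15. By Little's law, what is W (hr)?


W = L/λ = 7.15/37.15 = 0.1925 hr

Final: 0.1925 hr


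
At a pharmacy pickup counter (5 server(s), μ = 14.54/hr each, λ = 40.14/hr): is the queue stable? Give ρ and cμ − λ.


Total capacity cμ = 5·14.54 = 72.70/hr
ρ = λ/(cμ) = 40.14/72.70 = 0.5521
Stable ⇔ ρ < 1: YES
Spare capacity = cμ − λ = 72.70 − 40.14 = 32.56/hr

Final: ρ = 0.5521; stable; margin = 32.56/hr


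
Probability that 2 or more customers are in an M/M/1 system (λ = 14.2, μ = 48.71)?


ρ = 14.2/48.71 = 0.2915
P(N ≥ n) = ρ^n = 0.2915^2 = 0.084985

Final: 0.084985


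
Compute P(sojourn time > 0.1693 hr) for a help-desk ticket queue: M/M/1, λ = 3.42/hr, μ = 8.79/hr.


W ~ Exponential(μ−λ) for M/M/1.
μ − λ = 8.79 − 3.42 = 5.3700
P(W > t) = e^{−(μ−λ)t} = e^{−0.9091} = 0.402870

Final: 0.402870


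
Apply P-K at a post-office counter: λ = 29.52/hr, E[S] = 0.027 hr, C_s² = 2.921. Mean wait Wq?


ρ = λ·E[S] = 29.52·0.027 = 0.7970
E[S²] = E[S]²(1+C_s²) = 0.027²·(1+2.921) = 0.002858
Wq = λ·E[S²]/(2(1−ρ)) = 29.52·0.002858/(2·0.2030) = 0.20787 hr

Final: 0.20787 hr


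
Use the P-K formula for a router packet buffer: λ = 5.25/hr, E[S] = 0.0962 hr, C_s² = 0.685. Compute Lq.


ρ = λ·E[S] = 5.25·0.0962 = 0.5050
Lq = ρ²(1+C_s²)/(2(1−ρ)) = 0.2551·(1+0.685)/(2·0.4950)
= 0.2551·1.6850/0.9899 = 0.43419

Final: 0.43419


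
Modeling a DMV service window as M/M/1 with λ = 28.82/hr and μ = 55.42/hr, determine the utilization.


ρ = λ/μ = 28.82/55.42 = 0.5200

Final: 0.5200


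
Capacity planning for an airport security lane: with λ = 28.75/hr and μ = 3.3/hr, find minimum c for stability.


Stability requires cμ > λ ⇔ c > λ/μ.
λ/μ = 28.75/3.3 = 8.7121
Minimum integer c = ⌊8.7121⌋ + 1 = 9
Check: 9·3.3 = 29.70 > 28.75, while 8·3.3 = 26.40 ≤ 28.75

Final: 9 servers


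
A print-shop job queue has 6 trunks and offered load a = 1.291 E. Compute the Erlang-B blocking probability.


B(c,a) = (a^c/c!) / Σ_{k=0}^{c} a^k/k!
a^6/6! = 0.006430
Σ terms (k=0..6): 1.00000 + 1.29100 + 0.83334 + 0.35861 + 0.11574 + 0.02988 + 0.006430 = 3.635012
B = 0.006430/3.635012 = 0.001769

Final: 0.001769


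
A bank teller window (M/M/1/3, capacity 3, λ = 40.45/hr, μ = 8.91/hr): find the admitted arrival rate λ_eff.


ρ = 4.5398; P_K = (1−ρ)ρ^3/(1−ρ^4) = 0.781568
λ_eff = λ(1 − P_K) = 40.45·(1 − 0.781568) = 40.45·0.218432 = 8.8356 /hr

Final: 8.8356 /hr


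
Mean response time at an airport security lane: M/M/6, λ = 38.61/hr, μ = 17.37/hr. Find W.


a = 2.2228; ρ = 0.3705; P₀ = 0.108002
Lq = P₀·a^c·ρ/(c!(1−ρ)²) = 0.01691
Wq = Lq/λ = 0.01691/38.61 = 0.0004380 hr
W = Wq + 1/μ = 0.0004380 + 0.05757 = 0.05801 hr

Final: 0.05801 hr


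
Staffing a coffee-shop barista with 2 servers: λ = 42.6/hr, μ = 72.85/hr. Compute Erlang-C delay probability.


a = λ/μ = 0.5848; ρ = a/2 = 0.2924
P₀ = 0.547531 (from M/M/c formula)
C(c,a) = [a^c/(c!(1−ρ))]·P₀ = [0.34195/(2·0.7076)]·0.547531
= 0.24162·0.547531 = 0.132294

Final: 0.132294


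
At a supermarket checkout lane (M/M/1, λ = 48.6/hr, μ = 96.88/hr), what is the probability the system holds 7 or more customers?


ρ = 48.6/96.88 = 0.5017
P(N ≥ n) = ρ^n = 0.5017^7 = 0.007995

Final: 0.007995


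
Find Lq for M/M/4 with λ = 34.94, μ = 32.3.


a = λ/μ = 1.0817; ρ = a/4 = 0.2704
P₀ = 0.338298
Lq = P₀·a^c·ρ / (c!·(1−ρ)²) = 0.338298·1.36925·0.2704/(24·0.53227)
= 0.009806

Final: 0.009806


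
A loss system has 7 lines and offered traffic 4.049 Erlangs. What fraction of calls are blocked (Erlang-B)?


B(c,a) = (a^c/c!) / Σ_{k=0}^{c} a^k/k!
a^7/7! = 3.540005
Σ terms (k=0..7): 1.00000 + 4.04900 + 8.19720 + 11.06349 + 11.19902 + 9.06896 + 6.12004 + 3.54001 = 54.237712
B = 3.540005/54.237712 = 0.065268

Final: 0.065268


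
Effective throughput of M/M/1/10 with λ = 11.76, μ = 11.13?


ρ = 1.0566; P_K = (1−ρ)ρ^10/(1−ρ^11) = 0.117925
λ_eff = λ(1 − P_K) = 11.76·(1 − 0.117925) = 11.76·0.882075 = 10.3732 /hr

Final: 10.3732 /hr


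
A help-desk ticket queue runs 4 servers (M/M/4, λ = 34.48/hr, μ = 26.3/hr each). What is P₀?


a = λ/μ = 34.48/26.3 = 1.3110; ρ = a/c = 0.3278
Σ_{k=0}^{3} a^k/k! (terms k=0..3) = 1.00000 + 1.31103 + 0.85940 + 0.37556 = 3.54599
Tail: a^4/(4!(1−ρ)) = 2.95424/(24·0.6722) = 0.18311
P₀ = 1/(3.54599 + 0.18311) = 1/3.72909 = 0.268162

Final: 0.268162


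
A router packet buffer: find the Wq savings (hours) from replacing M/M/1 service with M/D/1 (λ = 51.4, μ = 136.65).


ρ = 51.4/136.65 = 0.3761
Wq(M/M/1) = ρ/(μ−λ) = 0.3761/85.25 = 0.004412 hr
Wq(M/D/1) = ρ/(2(μ−λ)) = 0.002206 hr
Savings = 0.004412 − 0.002206 = 0.002206 hr

Final: 0.002206 hr


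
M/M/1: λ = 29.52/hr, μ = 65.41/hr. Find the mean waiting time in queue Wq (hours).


ρ = 29.52/65.41 = 0.4513
Wq = ρ/(μ−λ) = 0.4513/(65.41 − 29.52) = 0.4513/35.89 = 0.01257 hr

Final: 0.01257 hr
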